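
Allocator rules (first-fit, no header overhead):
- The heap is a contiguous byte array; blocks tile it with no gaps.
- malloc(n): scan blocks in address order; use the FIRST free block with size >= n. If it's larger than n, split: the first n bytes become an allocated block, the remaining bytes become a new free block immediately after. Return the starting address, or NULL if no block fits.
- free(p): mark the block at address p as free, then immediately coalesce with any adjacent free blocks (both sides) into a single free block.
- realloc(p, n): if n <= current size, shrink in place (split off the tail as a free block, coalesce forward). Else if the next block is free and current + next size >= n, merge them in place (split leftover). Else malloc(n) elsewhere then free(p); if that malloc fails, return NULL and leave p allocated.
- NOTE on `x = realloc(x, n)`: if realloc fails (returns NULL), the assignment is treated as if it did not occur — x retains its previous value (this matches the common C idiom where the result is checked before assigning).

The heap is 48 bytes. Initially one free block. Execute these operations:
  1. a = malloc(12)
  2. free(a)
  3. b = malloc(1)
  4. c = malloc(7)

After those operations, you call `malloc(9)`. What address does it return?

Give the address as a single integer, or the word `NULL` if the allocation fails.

Op 1: a = malloc(12) -> a = 0; heap: [0-11 ALLOC][12-47 FREE]
Op 2: free(a) -> (freed a); heap: [0-47 FREE]
Op 3: b = malloc(1) -> b = 0; heap: [0-0 ALLOC][1-47 FREE]
Op 4: c = malloc(7) -> c = 1; heap: [0-0 ALLOC][1-7 ALLOC][8-47 FREE]
malloc(9): first-fit scan over [0-0 ALLOC][1-7 ALLOC][8-47 FREE] -> 8

Answer: 8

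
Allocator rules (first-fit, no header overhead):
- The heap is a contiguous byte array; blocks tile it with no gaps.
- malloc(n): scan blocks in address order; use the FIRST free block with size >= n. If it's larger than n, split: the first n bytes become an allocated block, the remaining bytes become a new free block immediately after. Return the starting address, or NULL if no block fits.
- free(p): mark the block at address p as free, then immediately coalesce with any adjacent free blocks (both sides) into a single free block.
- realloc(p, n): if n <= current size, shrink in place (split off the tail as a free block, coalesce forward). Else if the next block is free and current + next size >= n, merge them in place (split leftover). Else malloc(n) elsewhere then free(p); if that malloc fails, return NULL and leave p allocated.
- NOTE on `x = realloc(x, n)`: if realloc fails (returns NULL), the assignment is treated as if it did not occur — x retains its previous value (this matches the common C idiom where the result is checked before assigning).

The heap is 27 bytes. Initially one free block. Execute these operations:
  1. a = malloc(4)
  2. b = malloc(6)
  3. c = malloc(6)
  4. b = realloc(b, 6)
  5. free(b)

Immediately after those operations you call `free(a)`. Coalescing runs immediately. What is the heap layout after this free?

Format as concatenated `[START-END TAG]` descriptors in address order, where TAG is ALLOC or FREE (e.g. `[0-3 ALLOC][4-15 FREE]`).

Op 1: a = malloc(4) -> a = 0; heap: [0-3 ALLOC][4-26 FREE]
Op 2: b = malloc(6) -> b = 4; heap: [0-3 ALLOC][4-9 ALLOC][10-26 FREE]
Op 3: c = malloc(6) -> c = 10; heap: [0-3 ALLOC][4-9 ALLOC][10-15 ALLOC][16-26 FREE]
Op 4: b = realloc(b, 6) -> b = 4; heap: [0-3 ALLOC][4-9 ALLOC][10-15 ALLOC][16-26 FREE]
Op 5: free(b) -> (freed b); heap: [0-3 ALLOC][4-9 FREE][10-15 ALLOC][16-26 FREE]
free(a): a = 0 -> block [0-3 ALLOC]; mark free, coalesce with adjacent free neighbors -> [0-9 FREE][10-15 ALLOC][16-26 FREE]

Answer: [0-9 FREE][10-15 ALLOC][16-26 FREE]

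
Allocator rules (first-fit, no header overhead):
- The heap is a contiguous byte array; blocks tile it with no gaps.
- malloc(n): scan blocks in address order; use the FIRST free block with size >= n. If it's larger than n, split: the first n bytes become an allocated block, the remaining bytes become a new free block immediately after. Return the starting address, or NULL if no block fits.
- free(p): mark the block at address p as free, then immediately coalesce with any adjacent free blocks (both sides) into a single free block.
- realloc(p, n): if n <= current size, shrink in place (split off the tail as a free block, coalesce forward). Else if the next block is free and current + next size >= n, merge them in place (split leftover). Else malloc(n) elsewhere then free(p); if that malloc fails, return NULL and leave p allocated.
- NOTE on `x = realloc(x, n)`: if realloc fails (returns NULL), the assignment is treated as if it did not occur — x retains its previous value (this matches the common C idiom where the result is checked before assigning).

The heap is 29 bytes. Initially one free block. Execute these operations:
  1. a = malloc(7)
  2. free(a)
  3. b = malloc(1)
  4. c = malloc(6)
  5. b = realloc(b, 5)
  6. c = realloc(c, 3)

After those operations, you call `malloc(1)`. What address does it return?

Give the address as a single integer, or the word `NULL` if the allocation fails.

Answer: 0

Derivation:
Op 1: a = malloc(7) -> a = 0; heap: [0-6 ALLOC][7-28 FREE]
Op 2: free(a) -> (freed a); heap: [0-28 FREE]
Op 3: b = malloc(1) -> b = 0; heap: [0-0 ALLOC][1-28 FREE]
Op 4: c = malloc(6) -> c = 1; heap: [0-0 ALLOC][1-6 ALLOC][7-28 FREE]
Op 5: b = realloc(b, 5) -> b = 7; heap: [0-0 FREE][1-6 ALLOC][7-11 ALLOC][12-28 FREE]
Op 6: c = realloc(c, 3) -> c = 1; heap: [0-0 FREE][1-3 ALLOC][4-6 FREE][7-11 ALLOC][12-28 FREE]
malloc(1): first-fit scan over [0-0 FREE][1-3 ALLOC][4-6 FREE][7-11 ALLOC][12-28 FREE] -> 0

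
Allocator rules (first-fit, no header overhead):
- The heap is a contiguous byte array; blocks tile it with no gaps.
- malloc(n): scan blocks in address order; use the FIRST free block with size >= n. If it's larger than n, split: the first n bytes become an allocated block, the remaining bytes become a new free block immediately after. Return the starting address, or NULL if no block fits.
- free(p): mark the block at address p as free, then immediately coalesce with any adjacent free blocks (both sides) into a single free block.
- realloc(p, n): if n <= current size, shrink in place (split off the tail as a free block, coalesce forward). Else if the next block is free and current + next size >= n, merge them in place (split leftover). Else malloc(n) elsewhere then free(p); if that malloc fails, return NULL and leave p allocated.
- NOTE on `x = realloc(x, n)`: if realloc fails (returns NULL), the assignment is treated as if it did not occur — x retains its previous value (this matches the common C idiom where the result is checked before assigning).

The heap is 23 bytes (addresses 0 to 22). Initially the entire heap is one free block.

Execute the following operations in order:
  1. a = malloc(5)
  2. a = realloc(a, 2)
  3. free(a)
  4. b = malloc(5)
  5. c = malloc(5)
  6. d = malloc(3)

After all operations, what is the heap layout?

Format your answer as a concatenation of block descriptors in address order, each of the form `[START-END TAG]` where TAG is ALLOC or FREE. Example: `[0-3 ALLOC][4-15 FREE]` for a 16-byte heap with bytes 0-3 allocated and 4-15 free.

Op 1: a = malloc(5) -> a = 0; heap: [0-4 ALLOC][5-22 FREE]
Op 2: a = realloc(a, 2) -> a = 0; heap: [0-1 ALLOC][2-22 FREE]
Op 3: free(a) -> (freed a); heap: [0-22 FREE]
Op 4: b = malloc(5) -> b = 0; heap: [0-4 ALLOC][5-22 FREE]
Op 5: c = malloc(5) -> c = 5; heap: [0-4 ALLOC][5-9 ALLOC][10-22 FREE]
Op 6: d = malloc(3) -> d = 10; heap: [0-4 ALLOC][5-9 ALLOC][10-12 ALLOC][13-22 FREE]

Answer: [0-4 ALLOC][5-9 ALLOC][10-12 ALLOC][13-22 FREE]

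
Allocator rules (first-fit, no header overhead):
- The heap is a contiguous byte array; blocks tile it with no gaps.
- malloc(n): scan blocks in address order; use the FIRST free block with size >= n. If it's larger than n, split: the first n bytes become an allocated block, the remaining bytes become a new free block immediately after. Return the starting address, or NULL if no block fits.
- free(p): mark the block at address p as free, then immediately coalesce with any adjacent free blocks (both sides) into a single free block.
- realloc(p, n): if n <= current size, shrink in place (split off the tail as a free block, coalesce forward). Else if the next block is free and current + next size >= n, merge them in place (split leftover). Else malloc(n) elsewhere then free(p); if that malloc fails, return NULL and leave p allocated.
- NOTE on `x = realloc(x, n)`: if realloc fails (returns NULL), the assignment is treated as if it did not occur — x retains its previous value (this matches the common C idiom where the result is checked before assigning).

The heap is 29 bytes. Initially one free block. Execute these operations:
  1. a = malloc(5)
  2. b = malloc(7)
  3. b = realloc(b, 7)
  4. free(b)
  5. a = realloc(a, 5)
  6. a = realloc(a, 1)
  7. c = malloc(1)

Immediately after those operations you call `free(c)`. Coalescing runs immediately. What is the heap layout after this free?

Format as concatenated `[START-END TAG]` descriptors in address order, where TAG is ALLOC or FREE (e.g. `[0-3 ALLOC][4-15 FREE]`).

Op 1: a = malloc(5) -> a = 0; heap: [0-4 ALLOC][5-28 FREE]
Op 2: b = malloc(7) -> b = 5; heap: [0-4 ALLOC][5-11 ALLOC][12-28 FREE]
Op 3: b = realloc(b, 7) -> b = 5; heap: [0-4 ALLOC][5-11 ALLOC][12-28 FREE]
Op 4: free(b) -> (freed b); heap: [0-4 ALLOC][5-28 FREE]
Op 5: a = realloc(a, 5) -> a = 0; heap: [0-4 ALLOC][5-28 FREE]
Op 6: a = realloc(a, 1) -> a = 0; heap: [0-0 ALLOC][1-28 FREE]
Op 7: c = malloc(1) -> c = 1; heap: [0-0 ALLOC][1-1 ALLOC][2-28 FREE]
free(c): c = 1 -> block [1-1 ALLOC]; mark free, coalesce with adjacent free neighbors -> [0-0 ALLOC][1-28 FREE]

Answer: [0-0 ALLOC][1-28 FREE]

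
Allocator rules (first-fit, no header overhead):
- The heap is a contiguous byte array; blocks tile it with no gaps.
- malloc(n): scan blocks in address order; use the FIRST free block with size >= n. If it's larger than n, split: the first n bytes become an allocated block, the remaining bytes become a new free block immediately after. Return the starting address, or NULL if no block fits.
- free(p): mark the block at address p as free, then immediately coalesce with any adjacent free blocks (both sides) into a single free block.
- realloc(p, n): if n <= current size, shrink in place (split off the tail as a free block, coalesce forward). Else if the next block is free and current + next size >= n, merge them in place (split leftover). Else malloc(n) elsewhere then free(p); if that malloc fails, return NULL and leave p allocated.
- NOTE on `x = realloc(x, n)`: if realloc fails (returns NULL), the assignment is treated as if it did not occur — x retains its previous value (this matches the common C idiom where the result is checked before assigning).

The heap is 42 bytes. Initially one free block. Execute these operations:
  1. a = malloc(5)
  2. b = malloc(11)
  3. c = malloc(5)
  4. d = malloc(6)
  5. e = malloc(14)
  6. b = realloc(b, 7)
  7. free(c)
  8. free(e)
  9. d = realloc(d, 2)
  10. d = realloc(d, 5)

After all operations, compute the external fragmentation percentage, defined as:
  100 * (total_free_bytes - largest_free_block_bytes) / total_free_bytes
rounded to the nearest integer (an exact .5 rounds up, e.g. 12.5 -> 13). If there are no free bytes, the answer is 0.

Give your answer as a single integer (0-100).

Op 1: a = malloc(5) -> a = 0; heap: [0-4 ALLOC][5-41 FREE]
Op 2: b = malloc(11) -> b = 5; heap: [0-4 ALLOC][5-15 ALLOC][16-41 FREE]
Op 3: c = malloc(5) -> c = 16; heap: [0-4 ALLOC][5-15 ALLOC][16-20 ALLOC][21-41 FREE]
Op 4: d = malloc(6) -> d = 21; heap: [0-4 ALLOC][5-15 ALLOC][16-20 ALLOC][21-26 ALLOC][27-41 FREE]
Op 5: e = malloc(14) -> e = 27; heap: [0-4 ALLOC][5-15 ALLOC][16-20 ALLOC][21-26 ALLOC][27-40 ALLOC][41-41 FREE]
Op 6: b = realloc(b, 7) -> b = 5; heap: [0-4 ALLOC][5-11 ALLOC][12-15 FREE][16-20 ALLOC][21-26 ALLOC][27-40 ALLOC][41-41 FREE]
Op 7: free(c) -> (freed c); heap: [0-4 ALLOC][5-11 ALLOC][12-20 FREE][21-26 ALLOC][27-40 ALLOC][41-41 FREE]
Op 8: free(e) -> (freed e); heap: [0-4 ALLOC][5-11 ALLOC][12-20 FREE][21-26 ALLOC][27-41 FREE]
Op 9: d = realloc(d, 2) -> d = 21; heap: [0-4 ALLOC][5-11 ALLOC][12-20 FREE][21-22 ALLOC][23-41 FREE]
Op 10: d = realloc(d, 5) -> d = 21; heap: [0-4 ALLOC][5-11 ALLOC][12-20 FREE][21-25 ALLOC][26-41 FREE]
Free blocks: [9 16] total_free=25 largest=16 -> 100*(25-16)/25 = 900/25 = 36

Answer: 36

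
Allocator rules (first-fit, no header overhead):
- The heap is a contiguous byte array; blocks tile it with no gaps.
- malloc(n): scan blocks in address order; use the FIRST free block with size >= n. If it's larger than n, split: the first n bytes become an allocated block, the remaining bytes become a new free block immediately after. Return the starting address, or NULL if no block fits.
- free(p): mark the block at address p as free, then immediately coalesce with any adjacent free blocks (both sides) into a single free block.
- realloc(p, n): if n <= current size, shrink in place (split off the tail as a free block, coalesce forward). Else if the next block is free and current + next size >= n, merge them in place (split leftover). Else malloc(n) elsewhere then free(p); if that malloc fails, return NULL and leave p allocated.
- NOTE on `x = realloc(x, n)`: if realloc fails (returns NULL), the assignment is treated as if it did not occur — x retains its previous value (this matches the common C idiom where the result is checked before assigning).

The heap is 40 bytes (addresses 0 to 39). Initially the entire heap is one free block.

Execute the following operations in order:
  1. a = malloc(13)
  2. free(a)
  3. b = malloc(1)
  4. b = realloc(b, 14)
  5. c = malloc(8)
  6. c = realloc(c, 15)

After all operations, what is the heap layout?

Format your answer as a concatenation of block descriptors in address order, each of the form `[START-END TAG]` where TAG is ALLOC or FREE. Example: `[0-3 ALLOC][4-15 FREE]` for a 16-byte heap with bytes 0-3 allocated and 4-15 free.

Answer: [0-13 ALLOC][14-28 ALLOC][29-39 FREE]

Derivation:
Op 1: a = malloc(13) -> a = 0; heap: [0-12 ALLOC][13-39 FREE]
Op 2: free(a) -> (freed a); heap: [0-39 FREE]
Op 3: b = malloc(1) -> b = 0; heap: [0-0 ALLOC][1-39 FREE]
Op 4: b = realloc(b, 14) -> b = 0; heap: [0-13 ALLOC][14-39 FREE]
Op 5: c = malloc(8) -> c = 14; heap: [0-13 ALLOC][14-21 ALLOC][22-39 FREE]
Op 6: c = realloc(c, 15) -> c = 14; heap: [0-13 ALLOC][14-28 ALLOC][29-39 FREE]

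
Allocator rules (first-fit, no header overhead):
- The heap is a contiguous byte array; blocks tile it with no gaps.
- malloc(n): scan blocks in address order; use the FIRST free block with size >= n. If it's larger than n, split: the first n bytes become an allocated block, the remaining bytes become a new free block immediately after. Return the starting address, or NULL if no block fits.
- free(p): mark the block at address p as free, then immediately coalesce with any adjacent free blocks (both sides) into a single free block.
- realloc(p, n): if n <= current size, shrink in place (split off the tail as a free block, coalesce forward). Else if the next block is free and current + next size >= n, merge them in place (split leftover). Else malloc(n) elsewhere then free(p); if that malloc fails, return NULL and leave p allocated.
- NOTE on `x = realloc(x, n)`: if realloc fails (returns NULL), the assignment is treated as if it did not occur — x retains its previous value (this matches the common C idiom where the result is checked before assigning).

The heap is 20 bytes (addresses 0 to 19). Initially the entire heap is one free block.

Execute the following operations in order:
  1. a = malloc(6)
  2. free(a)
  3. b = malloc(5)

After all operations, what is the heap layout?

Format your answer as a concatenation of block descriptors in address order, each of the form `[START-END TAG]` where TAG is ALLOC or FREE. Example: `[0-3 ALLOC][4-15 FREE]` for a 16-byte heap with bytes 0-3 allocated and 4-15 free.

Op 1: a = malloc(6) -> a = 0; heap: [0-5 ALLOC][6-19 FREE]
Op 2: free(a) -> (freed a); heap: [0-19 FREE]
Op 3: b = malloc(5) -> b = 0; heap: [0-4 ALLOC][5-19 FREE]

Answer: [0-4 ALLOC][5-19 FREE]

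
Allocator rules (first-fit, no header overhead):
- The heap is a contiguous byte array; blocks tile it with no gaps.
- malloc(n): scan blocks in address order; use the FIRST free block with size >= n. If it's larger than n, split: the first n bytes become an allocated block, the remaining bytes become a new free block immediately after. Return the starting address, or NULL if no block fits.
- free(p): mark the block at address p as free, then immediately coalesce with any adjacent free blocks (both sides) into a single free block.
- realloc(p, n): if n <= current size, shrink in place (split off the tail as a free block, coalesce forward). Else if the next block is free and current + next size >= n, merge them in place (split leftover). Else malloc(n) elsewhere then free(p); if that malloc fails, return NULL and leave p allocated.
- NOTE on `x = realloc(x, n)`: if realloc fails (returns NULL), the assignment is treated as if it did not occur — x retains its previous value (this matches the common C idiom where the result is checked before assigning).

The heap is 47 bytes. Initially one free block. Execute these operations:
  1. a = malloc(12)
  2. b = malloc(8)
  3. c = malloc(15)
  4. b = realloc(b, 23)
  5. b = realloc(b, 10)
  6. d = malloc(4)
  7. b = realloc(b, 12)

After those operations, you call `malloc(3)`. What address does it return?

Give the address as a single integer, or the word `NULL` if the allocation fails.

Op 1: a = malloc(12) -> a = 0; heap: [0-11 ALLOC][12-46 FREE]
Op 2: b = malloc(8) -> b = 12; heap: [0-11 ALLOC][12-19 ALLOC][20-46 FREE]
Op 3: c = malloc(15) -> c = 20; heap: [0-11 ALLOC][12-19 ALLOC][20-34 ALLOC][35-46 FREE]
Op 4: b = realloc(b, 23) -> NULL (b unchanged); heap: [0-11 ALLOC][12-19 ALLOC][20-34 ALLOC][35-46 FREE]
Op 5: b = realloc(b, 10) -> b = 35; heap: [0-11 ALLOC][12-19 FREE][20-34 ALLOC][35-44 ALLOC][45-46 FREE]
Op 6: d = malloc(4) -> d = 12; heap: [0-11 ALLOC][12-15 ALLOC][16-19 FREE][20-34 ALLOC][35-44 ALLOC][45-46 FREE]
Op 7: b = realloc(b, 12) -> b = 35; heap: [0-11 ALLOC][12-15 ALLOC][16-19 FREE][20-34 ALLOC][35-46 ALLOC]
malloc(3): first-fit scan over [0-11 ALLOC][12-15 ALLOC][16-19 FREE][20-34 ALLOC][35-46 ALLOC] -> 16

Answer: 16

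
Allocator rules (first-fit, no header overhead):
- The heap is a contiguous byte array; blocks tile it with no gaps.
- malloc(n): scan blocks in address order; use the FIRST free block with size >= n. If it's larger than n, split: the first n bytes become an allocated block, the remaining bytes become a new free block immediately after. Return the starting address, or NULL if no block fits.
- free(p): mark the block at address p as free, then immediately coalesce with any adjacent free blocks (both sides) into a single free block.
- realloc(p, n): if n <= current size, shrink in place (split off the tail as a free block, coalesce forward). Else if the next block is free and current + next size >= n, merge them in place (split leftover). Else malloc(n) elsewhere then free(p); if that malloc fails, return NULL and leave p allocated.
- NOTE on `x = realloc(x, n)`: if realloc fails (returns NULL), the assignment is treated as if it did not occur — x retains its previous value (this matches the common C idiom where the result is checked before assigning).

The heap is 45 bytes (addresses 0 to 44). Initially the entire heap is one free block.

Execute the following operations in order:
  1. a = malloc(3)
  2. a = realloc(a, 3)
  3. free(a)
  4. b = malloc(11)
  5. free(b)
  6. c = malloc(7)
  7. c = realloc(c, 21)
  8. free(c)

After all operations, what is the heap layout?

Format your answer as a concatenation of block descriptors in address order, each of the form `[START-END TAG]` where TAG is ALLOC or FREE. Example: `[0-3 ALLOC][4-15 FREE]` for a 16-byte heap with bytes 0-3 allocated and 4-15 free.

Answer: [0-44 FREE]

Derivation:
Op 1: a = malloc(3) -> a = 0; heap: [0-2 ALLOC][3-44 FREE]
Op 2: a = realloc(a, 3) -> a = 0; heap: [0-2 ALLOC][3-44 FREE]
Op 3: free(a) -> (freed a); heap: [0-44 FREE]
Op 4: b = malloc(11) -> b = 0; heap: [0-10 ALLOC][11-44 FREE]
Op 5: free(b) -> (freed b); heap: [0-44 FREE]
Op 6: c = malloc(7) -> c = 0; heap: [0-6 ALLOC][7-44 FREE]
Op 7: c = realloc(c, 21) -> c = 0; heap: [0-20 ALLOC][21-44 FREE]
Op 8: free(c) -> (freed c); heap: [0-44 FREE]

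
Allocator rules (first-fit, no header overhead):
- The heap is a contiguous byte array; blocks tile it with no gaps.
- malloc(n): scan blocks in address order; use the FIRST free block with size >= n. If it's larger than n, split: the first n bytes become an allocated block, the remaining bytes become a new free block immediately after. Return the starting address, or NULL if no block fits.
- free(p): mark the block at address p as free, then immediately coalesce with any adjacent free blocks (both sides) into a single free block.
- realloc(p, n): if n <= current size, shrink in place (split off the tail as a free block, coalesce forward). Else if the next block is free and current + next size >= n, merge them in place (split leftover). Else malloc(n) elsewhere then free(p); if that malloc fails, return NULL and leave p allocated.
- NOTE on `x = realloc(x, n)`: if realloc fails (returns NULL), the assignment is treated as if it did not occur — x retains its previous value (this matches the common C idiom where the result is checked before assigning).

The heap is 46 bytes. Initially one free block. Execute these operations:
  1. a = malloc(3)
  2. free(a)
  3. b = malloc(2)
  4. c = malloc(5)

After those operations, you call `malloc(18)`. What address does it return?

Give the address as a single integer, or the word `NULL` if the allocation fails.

Answer: 7

Derivation:
Op 1: a = malloc(3) -> a = 0; heap: [0-2 ALLOC][3-45 FREE]
Op 2: free(a) -> (freed a); heap: [0-45 FREE]
Op 3: b = malloc(2) -> b = 0; heap: [0-1 ALLOC][2-45 FREE]
Op 4: c = malloc(5) -> c = 2; heap: [0-1 ALLOC][2-6 ALLOC][7-45 FREE]
malloc(18): first-fit scan over [0-1 ALLOC][2-6 ALLOC][7-45 FREE] -> 7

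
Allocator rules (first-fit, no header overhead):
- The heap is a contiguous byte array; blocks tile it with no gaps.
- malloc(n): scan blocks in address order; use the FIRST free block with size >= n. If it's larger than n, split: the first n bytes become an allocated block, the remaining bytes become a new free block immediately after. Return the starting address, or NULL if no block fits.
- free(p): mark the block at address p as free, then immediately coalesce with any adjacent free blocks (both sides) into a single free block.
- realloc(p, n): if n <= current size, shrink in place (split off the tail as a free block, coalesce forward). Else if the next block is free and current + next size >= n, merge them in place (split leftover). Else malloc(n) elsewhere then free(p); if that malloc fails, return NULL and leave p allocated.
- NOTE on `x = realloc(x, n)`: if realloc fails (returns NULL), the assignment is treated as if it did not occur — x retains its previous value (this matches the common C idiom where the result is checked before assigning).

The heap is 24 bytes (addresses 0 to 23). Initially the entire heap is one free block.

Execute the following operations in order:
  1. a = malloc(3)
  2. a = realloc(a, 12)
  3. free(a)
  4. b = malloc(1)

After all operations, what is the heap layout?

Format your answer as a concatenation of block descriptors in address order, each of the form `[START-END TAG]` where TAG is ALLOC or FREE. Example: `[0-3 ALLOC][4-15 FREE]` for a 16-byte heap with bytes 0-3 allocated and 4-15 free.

Op 1: a = malloc(3) -> a = 0; heap: [0-2 ALLOC][3-23 FREE]
Op 2: a = realloc(a, 12) -> a = 0; heap: [0-11 ALLOC][12-23 FREE]
Op 3: free(a) -> (freed a); heap: [0-23 FREE]
Op 4: b = malloc(1) -> b = 0; heap: [0-0 ALLOC][1-23 FREE]

Answer: [0-0 ALLOC][1-23 FREE]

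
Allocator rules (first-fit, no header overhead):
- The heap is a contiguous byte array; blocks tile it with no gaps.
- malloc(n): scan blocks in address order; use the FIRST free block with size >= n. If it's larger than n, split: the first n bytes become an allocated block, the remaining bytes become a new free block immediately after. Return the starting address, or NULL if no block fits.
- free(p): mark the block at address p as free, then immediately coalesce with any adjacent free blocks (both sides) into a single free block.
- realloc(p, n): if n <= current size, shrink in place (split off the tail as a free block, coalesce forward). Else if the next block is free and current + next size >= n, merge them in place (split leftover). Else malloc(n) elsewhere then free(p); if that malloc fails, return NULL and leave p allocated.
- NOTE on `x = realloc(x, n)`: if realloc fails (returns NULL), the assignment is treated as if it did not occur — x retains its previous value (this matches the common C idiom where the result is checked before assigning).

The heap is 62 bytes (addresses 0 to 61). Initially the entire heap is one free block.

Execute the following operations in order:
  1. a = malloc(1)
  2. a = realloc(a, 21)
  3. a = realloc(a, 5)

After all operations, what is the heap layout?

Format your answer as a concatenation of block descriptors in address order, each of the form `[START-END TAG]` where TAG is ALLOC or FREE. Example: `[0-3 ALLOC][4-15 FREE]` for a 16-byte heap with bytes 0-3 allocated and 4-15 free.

Answer: [0-4 ALLOC][5-61 FREE]

Derivation:
Op 1: a = malloc(1) -> a = 0; heap: [0-0 ALLOC][1-61 FREE]
Op 2: a = realloc(a, 21) -> a = 0; heap: [0-20 ALLOC][21-61 FREE]
Op 3: a = realloc(a, 5) -> a = 0; heap: [0-4 ALLOC][5-61 FREE]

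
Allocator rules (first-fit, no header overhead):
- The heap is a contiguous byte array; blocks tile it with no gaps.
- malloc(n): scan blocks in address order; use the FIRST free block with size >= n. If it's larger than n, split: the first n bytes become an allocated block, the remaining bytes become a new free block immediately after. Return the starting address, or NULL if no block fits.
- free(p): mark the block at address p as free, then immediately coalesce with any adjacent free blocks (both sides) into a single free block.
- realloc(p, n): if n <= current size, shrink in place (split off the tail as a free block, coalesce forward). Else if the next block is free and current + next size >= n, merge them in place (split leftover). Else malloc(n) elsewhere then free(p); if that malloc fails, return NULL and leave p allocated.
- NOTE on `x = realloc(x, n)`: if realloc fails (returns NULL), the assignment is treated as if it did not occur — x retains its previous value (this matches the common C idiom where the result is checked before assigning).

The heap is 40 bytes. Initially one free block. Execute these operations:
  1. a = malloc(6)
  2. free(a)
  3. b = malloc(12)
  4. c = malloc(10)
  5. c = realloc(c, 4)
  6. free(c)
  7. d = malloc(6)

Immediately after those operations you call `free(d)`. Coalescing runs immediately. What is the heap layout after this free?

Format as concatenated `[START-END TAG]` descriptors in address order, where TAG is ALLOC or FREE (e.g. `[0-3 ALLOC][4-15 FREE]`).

Answer: [0-11 ALLOC][12-39 FREE]

Derivation:
Op 1: a = malloc(6) -> a = 0; heap: [0-5 ALLOC][6-39 FREE]
Op 2: free(a) -> (freed a); heap: [0-39 FREE]
Op 3: b = malloc(12) -> b = 0; heap: [0-11 ALLOC][12-39 FREE]
Op 4: c = malloc(10) -> c = 12; heap: [0-11 ALLOC][12-21 ALLOC][22-39 FREE]
Op 5: c = realloc(c, 4) -> c = 12; heap: [0-11 ALLOC][12-15 ALLOC][16-39 FREE]
Op 6: free(c) -> (freed c); heap: [0-11 ALLOC][12-39 FREE]
Op 7: d = malloc(6) -> d = 12; heap: [0-11 ALLOC][12-17 ALLOC][18-39 FREE]
free(d): d = 12 -> block [12-17 ALLOC]; mark free, coalesce with adjacent free neighbors -> [0-11 ALLOC][12-39 FREE]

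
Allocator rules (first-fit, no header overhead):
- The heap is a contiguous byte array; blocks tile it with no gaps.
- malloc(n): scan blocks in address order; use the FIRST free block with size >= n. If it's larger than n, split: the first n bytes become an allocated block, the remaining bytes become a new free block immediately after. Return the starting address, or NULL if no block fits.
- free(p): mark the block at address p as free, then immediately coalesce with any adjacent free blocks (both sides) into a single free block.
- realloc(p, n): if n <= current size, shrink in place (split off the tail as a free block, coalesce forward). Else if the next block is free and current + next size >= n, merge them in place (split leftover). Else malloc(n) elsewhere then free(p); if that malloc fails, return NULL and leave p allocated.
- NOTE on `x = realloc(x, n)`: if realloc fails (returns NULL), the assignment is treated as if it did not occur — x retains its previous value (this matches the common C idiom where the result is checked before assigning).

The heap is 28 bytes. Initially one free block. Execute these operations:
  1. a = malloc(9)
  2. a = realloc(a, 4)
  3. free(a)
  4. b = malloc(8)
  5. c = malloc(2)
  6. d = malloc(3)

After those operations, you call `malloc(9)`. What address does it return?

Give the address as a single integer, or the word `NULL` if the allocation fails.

Answer: 13

Derivation:
Op 1: a = malloc(9) -> a = 0; heap: [0-8 ALLOC][9-27 FREE]
Op 2: a = realloc(a, 4) -> a = 0; heap: [0-3 ALLOC][4-27 FREE]
Op 3: free(a) -> (freed a); heap: [0-27 FREE]
Op 4: b = malloc(8) -> b = 0; heap: [0-7 ALLOC][8-27 FREE]
Op 5: c = malloc(2) -> c = 8; heap: [0-7 ALLOC][8-9 ALLOC][10-27 FREE]
Op 6: d = malloc(3) -> d = 10; heap: [0-7 ALLOC][8-9 ALLOC][10-12 ALLOC][13-27 FREE]
malloc(9): first-fit scan over [0-7 ALLOC][8-9 ALLOC][10-12 ALLOC][13-27 FREE] -> 13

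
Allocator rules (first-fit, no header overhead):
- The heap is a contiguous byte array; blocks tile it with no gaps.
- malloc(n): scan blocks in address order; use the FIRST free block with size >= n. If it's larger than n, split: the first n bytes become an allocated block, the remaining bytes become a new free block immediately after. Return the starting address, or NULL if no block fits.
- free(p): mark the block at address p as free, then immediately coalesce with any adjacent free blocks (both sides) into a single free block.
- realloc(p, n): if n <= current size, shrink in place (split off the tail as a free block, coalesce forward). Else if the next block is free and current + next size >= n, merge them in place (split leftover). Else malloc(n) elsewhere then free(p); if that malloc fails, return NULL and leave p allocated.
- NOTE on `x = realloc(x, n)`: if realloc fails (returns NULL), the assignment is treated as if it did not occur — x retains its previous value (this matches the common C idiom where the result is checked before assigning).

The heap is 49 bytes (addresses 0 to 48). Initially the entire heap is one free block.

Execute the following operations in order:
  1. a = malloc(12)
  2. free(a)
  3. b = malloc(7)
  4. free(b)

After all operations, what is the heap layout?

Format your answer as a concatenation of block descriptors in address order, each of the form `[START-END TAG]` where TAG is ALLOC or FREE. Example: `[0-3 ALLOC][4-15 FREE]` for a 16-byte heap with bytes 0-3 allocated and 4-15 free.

Answer: [0-48 FREE]

Derivation:
Op 1: a = malloc(12) -> a = 0; heap: [0-11 ALLOC][12-48 FREE]
Op 2: free(a) -> (freed a); heap: [0-48 FREE]
Op 3: b = malloc(7) -> b = 0; heap: [0-6 ALLOC][7-48 FREE]
Op 4: free(b) -> (freed b); heap: [0-48 FREE]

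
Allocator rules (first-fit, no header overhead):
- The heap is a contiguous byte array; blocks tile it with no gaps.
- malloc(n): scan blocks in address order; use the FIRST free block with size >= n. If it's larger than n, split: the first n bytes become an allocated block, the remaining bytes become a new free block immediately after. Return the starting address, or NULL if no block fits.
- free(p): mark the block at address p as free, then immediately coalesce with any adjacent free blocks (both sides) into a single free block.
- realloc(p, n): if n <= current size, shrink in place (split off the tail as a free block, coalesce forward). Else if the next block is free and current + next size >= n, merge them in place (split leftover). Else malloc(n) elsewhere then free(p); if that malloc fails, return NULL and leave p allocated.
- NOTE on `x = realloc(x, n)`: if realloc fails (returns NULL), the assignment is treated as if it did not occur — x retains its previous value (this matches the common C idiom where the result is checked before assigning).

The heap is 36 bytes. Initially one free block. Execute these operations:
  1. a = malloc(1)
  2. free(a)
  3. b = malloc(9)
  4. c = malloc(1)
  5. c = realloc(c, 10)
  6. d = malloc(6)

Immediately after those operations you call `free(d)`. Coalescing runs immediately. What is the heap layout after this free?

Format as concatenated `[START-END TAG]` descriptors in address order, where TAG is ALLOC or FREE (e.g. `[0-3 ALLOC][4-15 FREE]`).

Answer: [0-8 ALLOC][9-18 ALLOC][19-35 FREE]

Derivation:
Op 1: a = malloc(1) -> a = 0; heap: [0-0 ALLOC][1-35 FREE]
Op 2: free(a) -> (freed a); heap: [0-35 FREE]
Op 3: b = malloc(9) -> b = 0; heap: [0-8 ALLOC][9-35 FREE]
Op 4: c = malloc(1) -> c = 9; heap: [0-8 ALLOC][9-9 ALLOC][10-35 FREE]
Op 5: c = realloc(c, 10) -> c = 9; heap: [0-8 ALLOC][9-18 ALLOC][19-35 FREE]
Op 6: d = malloc(6) -> d = 19; heap: [0-8 ALLOC][9-18 ALLOC][19-24 ALLOC][25-35 FREE]
free(d): d = 19 -> block [19-24 ALLOC]; mark free, coalesce with adjacent free neighbors -> [0-8 ALLOC][9-18 ALLOC][19-35 FREE]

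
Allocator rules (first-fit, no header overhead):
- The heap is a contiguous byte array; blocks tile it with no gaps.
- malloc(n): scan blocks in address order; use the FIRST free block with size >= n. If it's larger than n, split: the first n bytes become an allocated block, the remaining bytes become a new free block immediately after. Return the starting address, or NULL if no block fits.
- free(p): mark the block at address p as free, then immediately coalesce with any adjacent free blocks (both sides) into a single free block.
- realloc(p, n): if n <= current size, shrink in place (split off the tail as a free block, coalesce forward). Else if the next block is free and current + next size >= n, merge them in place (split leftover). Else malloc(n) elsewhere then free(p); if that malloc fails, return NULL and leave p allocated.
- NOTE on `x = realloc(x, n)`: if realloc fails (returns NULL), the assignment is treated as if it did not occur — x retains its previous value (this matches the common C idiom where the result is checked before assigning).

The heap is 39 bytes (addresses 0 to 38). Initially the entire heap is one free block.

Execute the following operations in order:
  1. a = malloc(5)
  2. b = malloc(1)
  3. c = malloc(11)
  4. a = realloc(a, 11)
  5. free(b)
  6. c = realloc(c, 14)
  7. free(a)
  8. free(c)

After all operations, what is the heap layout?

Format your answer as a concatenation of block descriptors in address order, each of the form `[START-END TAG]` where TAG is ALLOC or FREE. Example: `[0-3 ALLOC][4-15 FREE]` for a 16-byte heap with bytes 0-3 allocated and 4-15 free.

Answer: [0-38 FREE]

Derivation:
Op 1: a = malloc(5) -> a = 0; heap: [0-4 ALLOC][5-38 FREE]
Op 2: b = malloc(1) -> b = 5; heap: [0-4 ALLOC][5-5 ALLOC][6-38 FREE]
Op 3: c = malloc(11) -> c = 6; heap: [0-4 ALLOC][5-5 ALLOC][6-16 ALLOC][17-38 FREE]
Op 4: a = realloc(a, 11) -> a = 17; heap: [0-4 FREE][5-5 ALLOC][6-16 ALLOC][17-27 ALLOC][28-38 FREE]
Op 5: free(b) -> (freed b); heap: [0-5 FREE][6-16 ALLOC][17-27 ALLOC][28-38 FREE]
Op 6: c = realloc(c, 14) -> NULL (c unchanged); heap: [0-5 FREE][6-16 ALLOC][17-27 ALLOC][28-38 FREE]
Op 7: free(a) -> (freed a); heap: [0-5 FREE][6-16 ALLOC][17-38 FREE]
Op 8: free(c) -> (freed c); heap: [0-38 FREE]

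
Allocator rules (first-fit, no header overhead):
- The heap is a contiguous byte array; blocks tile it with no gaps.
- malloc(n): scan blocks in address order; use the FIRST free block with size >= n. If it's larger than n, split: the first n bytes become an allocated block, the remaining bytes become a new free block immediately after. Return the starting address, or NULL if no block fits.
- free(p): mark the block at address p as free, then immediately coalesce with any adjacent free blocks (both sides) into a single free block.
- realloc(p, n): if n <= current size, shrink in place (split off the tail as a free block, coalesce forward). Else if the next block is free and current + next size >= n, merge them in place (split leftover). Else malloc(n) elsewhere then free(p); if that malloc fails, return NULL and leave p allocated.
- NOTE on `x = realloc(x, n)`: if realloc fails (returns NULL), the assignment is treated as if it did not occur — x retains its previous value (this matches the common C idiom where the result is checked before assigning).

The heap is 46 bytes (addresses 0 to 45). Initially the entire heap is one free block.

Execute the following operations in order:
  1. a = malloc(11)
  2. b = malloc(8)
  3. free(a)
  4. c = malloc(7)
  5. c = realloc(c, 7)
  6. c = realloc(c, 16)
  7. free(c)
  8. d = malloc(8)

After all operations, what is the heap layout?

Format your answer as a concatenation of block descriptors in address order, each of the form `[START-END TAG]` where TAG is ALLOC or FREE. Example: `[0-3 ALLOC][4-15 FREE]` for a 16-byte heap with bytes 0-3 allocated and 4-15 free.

Answer: [0-7 ALLOC][8-10 FREE][11-18 ALLOC][19-45 FREE]

Derivation:
Op 1: a = malloc(11) -> a = 0; heap: [0-10 ALLOC][11-45 FREE]
Op 2: b = malloc(8) -> b = 11; heap: [0-10 ALLOC][11-18 ALLOC][19-45 FREE]
Op 3: free(a) -> (freed a); heap: [0-10 FREE][11-18 ALLOC][19-45 FREE]
Op 4: c = malloc(7) -> c = 0; heap: [0-6 ALLOC][7-10 FREE][11-18 ALLOC][19-45 FREE]
Op 5: c = realloc(c, 7) -> c = 0; heap: [0-6 ALLOC][7-10 FREE][11-18 ALLOC][19-45 FREE]
Op 6: c = realloc(c, 16) -> c = 19; heap: [0-10 FREE][11-18 ALLOC][19-34 ALLOC][35-45 FREE]
Op 7: free(c) -> (freed c); heap: [0-10 FREE][11-18 ALLOC][19-45 FREE]
Op 8: d = malloc(8) -> d = 0; heap: [0-7 ALLOC][8-10 FREE][11-18 ALLOC][19-45 FREE]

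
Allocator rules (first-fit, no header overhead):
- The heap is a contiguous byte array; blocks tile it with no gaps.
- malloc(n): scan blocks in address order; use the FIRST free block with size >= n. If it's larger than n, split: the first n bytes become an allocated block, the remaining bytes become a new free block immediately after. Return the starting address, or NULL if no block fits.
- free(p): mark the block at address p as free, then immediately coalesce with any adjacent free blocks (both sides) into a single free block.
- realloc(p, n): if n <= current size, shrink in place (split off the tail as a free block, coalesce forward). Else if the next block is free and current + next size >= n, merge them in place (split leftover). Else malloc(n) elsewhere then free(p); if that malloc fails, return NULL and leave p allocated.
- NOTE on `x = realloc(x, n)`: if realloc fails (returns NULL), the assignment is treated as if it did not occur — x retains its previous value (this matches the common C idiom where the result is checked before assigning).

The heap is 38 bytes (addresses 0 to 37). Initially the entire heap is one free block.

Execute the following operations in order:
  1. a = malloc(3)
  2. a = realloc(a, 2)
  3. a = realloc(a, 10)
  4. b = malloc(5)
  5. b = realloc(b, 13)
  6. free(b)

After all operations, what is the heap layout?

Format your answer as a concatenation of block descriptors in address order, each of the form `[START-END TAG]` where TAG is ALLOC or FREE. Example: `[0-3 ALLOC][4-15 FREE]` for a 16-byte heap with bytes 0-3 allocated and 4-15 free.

Answer: [0-9 ALLOC][10-37 FREE]

Derivation:
Op 1: a = malloc(3) -> a = 0; heap: [0-2 ALLOC][3-37 FREE]
Op 2: a = realloc(a, 2) -> a = 0; heap: [0-1 ALLOC][2-37 FREE]
Op 3: a = realloc(a, 10) -> a = 0; heap: [0-9 ALLOC][10-37 FREE]
Op 4: b = malloc(5) -> b = 10; heap: [0-9 ALLOC][10-14 ALLOC][15-37 FREE]
Op 5: b = realloc(b, 13) -> b = 10; heap: [0-9 ALLOC][10-22 ALLOC][23-37 FREE]
Op 6: free(b) -> (freed b); heap: [0-9 ALLOC][10-37 FREE]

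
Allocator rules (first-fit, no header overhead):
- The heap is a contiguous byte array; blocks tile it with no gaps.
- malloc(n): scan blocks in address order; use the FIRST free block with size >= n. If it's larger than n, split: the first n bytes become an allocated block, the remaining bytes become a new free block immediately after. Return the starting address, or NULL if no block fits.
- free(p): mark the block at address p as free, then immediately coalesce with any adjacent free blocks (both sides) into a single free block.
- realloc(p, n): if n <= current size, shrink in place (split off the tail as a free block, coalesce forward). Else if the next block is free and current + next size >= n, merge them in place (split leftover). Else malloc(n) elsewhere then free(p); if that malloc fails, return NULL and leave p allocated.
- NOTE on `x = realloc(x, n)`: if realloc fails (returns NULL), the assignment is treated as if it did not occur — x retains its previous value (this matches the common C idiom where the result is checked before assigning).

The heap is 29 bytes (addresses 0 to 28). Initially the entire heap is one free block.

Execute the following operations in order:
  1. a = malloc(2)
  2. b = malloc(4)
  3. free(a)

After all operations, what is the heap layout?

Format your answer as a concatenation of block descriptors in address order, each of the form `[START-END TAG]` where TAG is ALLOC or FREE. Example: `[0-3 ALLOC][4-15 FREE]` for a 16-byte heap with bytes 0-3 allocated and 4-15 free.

Op 1: a = malloc(2) -> a = 0; heap: [0-1 ALLOC][2-28 FREE]
Op 2: b = malloc(4) -> b = 2; heap: [0-1 ALLOC][2-5 ALLOC][6-28 FREE]
Op 3: free(a) -> (freed a); heap: [0-1 FREE][2-5 ALLOC][6-28 FREE]

Answer: [0-1 FREE][2-5 ALLOC][6-28 FREE]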